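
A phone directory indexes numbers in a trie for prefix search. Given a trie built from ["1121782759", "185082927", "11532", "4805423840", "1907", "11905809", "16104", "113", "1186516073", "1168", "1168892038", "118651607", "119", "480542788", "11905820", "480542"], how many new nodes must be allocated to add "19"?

0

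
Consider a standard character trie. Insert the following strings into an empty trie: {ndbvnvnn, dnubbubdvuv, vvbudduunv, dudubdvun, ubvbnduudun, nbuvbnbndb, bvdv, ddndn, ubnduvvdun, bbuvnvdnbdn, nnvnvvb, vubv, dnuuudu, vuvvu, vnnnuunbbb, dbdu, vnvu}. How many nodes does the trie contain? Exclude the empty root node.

Insert word by word; a character creates a node only if that edge doesn't already exist:
  "ndbvnvnn" → 8 new (n, d, b, v, n, v, n, n)
  "dnubbubdvuv" → 11 new (d, n, u, b, b, u, b, d, v, u, v)
  "vvbudduunv" → 10 new (v, v, b, u, d, d, u, u, n, v)
  "dudubdvun" → prefix "d" already present; 8 new (u, d, u, b, d, v, u, n)
  "ubvbnduudun" → 11 new (u, b, v, b, n, d, u, u, d, u, n)
  "nbuvbnbndb" → prefix "n" already present; 9 new (b, u, v, b, n, b, n, d, b)
  "bvdv" → 4 new (b, v, d, v)
  "ddndn" → prefix "d" already present; 4 new (d, n, d, n)
  "ubnduvvdun" → prefix "ub" already present; 8 new (n, d, u, v, v, d, u, n)
  "bbuvnvdnbdn" → prefix "b" already present; 10 new (b, u, v, n, v, d, n, b, d, n)
  "nnvnvvb" → prefix "n" already present; 6 new (n, v, n, v, v, b)
  "vubv" → prefix "v" already present; 3 new (u, b, v)
  "dnuuudu" → prefix "dnu" already present; 4 new (u, u, d, u)
  "vuvvu" → prefix "vu" already present; 3 new (v, v, u)
  "vnnnuunbbb" → prefix "v" already present; 9 new (n, n, n, u, u, n, b, b, b)
  "dbdu" → prefix "d" already present; 3 new (b, d, u)
  "vnvu" → prefix "vn" already present; 2 new (v, u)
Total nodes = 8 + 11 + 10 + 8 + 11 + 9 + 4 + 4 + 8 + 10 + 6 + 3 + 4 + 3 + 9 + 3 + 2 = 113

113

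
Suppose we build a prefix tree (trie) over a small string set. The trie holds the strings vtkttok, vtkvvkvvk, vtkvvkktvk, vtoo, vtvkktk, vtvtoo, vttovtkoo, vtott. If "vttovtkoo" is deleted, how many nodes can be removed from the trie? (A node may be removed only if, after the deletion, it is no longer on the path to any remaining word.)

7

A node on "vttovtkoo"'s path can go only if nothing else ends at it or branches off below it.
The suffix "tovtkoo" (7 nodes) is used only by "vttovtkoo"; the node for "vt" still has the child "k", so pruning stops there.
Nodes removed: 7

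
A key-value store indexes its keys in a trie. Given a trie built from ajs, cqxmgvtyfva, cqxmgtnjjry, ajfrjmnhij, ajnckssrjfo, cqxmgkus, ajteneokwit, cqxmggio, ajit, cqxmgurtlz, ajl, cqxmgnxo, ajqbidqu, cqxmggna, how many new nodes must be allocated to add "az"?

1

"a" is already a path in the trie; the remaining "z" must be added.
So 2 − 1 = 1 new nodes.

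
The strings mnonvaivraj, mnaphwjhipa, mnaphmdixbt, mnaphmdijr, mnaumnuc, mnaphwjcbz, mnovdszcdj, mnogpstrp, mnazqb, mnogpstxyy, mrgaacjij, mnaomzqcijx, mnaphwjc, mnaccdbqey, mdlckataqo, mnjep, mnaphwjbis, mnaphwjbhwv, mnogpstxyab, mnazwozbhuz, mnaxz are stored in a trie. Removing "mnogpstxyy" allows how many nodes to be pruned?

1

After clearing the end-marker at "mnogpstxyy", prune upward until reaching a node still needed by another word.
The suffix "y" (1 node) is used only by "mnogpstxyy"; the node for "mnogpstxy" still has the child "a", so pruning stops there.
Nodes removed: 1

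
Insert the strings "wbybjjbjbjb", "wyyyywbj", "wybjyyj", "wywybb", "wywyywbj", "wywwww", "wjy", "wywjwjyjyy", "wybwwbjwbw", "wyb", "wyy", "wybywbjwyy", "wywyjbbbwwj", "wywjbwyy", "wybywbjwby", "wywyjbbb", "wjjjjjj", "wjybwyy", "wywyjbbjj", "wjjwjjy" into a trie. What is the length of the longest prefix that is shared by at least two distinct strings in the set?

8

The deepest shared node is where two words last agree before diverging.
e.g. "wybywbjwby" and "wybywbjwyy" share the prefix "wybywbjw" of length 8; no pair shares a longer one.
Longest shared-prefix length: 8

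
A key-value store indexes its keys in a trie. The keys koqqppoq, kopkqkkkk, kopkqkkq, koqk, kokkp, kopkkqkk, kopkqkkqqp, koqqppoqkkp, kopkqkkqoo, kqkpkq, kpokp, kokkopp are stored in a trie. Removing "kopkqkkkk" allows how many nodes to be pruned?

Walk "kopkqkkkk" from the leaf back toward the root, removing each node that no remaining word uses.
The suffix "kk" (2 nodes) is used only by "kopkqkkkk"; the node for "kopkqkk" still has the child "q", so pruning stops there.
Nodes removed: 2

2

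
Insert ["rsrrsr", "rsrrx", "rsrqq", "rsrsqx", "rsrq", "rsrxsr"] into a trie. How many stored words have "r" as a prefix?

6

Walk to "r"; the words in its subtree are exactly those with that prefix.
Words under "r": rsrq, rsrqq, rsrrsr, rsrrx, rsrsqx, rsrxsr
Count: 6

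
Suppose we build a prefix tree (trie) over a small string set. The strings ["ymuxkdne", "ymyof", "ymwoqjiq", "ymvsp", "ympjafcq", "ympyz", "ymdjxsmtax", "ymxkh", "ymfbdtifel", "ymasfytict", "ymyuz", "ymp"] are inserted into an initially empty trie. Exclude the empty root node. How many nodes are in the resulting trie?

Trace insertions, counting only characters that open a new branch:
  "ymuxkdne" → 8 new (y, m, u, x, k, d, n, e)
  "ymyof" → prefix "ym" already present; 3 new (y, o, f)
  "ymwoqjiq" → prefix "ym" already present; 6 new (w, o, q, j, i, q)
  "ymvsp" → prefix "ym" already present; 3 new (v, s, p)
  "ympjafcq" → prefix "ym" already present; 6 new (p, j, a, f, c, q)
  "ympyz" → prefix "ymp" already present; 2 new (y, z)
  "ymdjxsmtax" → prefix "ym" already present; 8 new (d, j, x, s, m, t, a, x)
  "ymxkh" → prefix "ym" already present; 3 new (x, k, h)
  "ymfbdtifel" → prefix "ym" already present; 8 new (f, b, d, t, i, f, e, l)
  "ymasfytict" → prefix "ym" already present; 8 new (a, s, f, y, t, i, c, t)
  "ymyuz" → prefix "ymy" already present; 2 new (u, z)
  "ymp" → prefix "ymp" already present; 0 new (none)
Total nodes = 8 + 3 + 6 + 3 + 6 + 2 + 8 + 3 + 8 + 8 + 2 + 0 = 57

57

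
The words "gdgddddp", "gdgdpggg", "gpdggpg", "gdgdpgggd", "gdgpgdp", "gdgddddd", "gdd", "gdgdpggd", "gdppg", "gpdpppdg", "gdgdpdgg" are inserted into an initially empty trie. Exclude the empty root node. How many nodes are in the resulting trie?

Count nodes per top-level branch (shared prefixes stored once):
  'g'-branch (gdd, gdgddddd, gdgddddp, gdgdpdgg, gdgdpggd, gdgdpggg, gdgdpgggd, gdgpgdp, gdppg, gpdggpg, gpdpppdg): 37 nodes
Sum: 37

37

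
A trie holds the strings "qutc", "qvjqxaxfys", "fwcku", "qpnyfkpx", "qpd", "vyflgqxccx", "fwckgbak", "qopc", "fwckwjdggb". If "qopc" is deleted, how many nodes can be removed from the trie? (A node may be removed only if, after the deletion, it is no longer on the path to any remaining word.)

After clearing the end-marker at "qopc", prune upward until reaching a node still needed by another word.
The suffix "opc" (3 nodes) is used only by "qopc"; the node for "q" still has the child "u", so pruning stops there.
Nodes removed: 3

3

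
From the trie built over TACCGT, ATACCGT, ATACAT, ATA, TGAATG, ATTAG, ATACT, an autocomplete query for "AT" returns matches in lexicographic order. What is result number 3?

ATACCGT

DFS of the "AT" subtree visits, in order: "ATA", "ATACAT", "ATACCGT", "ATACT", "ATTAG"
Position 3: ATACCGT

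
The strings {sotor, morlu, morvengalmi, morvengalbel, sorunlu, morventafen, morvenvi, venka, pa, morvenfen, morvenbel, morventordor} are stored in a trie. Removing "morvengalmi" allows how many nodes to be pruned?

Walk "morvengalmi" from the leaf back toward the root, removing each node that no remaining word uses.
The suffix "mi" (2 nodes) is used only by "morvengalmi"; the node for "morvengal" still has the child "b", so pruning stops there.
Nodes removed: 2

2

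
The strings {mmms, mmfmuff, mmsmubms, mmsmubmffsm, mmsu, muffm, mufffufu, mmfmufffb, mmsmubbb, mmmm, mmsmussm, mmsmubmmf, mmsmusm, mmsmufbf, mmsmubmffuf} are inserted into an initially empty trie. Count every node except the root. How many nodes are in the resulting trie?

For each word, the new-node count is its length minus the longest prefix already in the trie:
  "mmms" → 4 new (m, m, m, s)
  "mmfmuff" → prefix "mm" already present; 5 new (f, m, u, f, f)
  "mmsmubms" → prefix "mm" already present; 6 new (s, m, u, b, m, s)
  "mmsmubmffsm" → prefix "mmsmubm" already present; 4 new (f, f, s, m)
  "mmsu" → prefix "mms" already present; 1 new (u)
  "muffm" → prefix "m" already present; 4 new (u, f, f, m)
  "mufffufu" → prefix "muff" already present; 4 new (f, u, f, u)
  "mmfmufffb" → prefix "mmfmuff" already present; 2 new (f, b)
  "mmsmubbb" → prefix "mmsmub" already present; 2 new (b, b)
  "mmmm" → prefix "mmm" already present; 1 new (m)
  "mmsmussm" → prefix "mmsmu" already present; 3 new (s, s, m)
  "mmsmubmmf" → prefix "mmsmubm" already present; 2 new (m, f)
  "mmsmusm" → prefix "mmsmus" already present; 1 new (m)
  "mmsmufbf" → prefix "mmsmu" already present; 3 new (f, b, f)
  "mmsmubmffuf" → prefix "mmsmubmff" already present; 2 new (u, f)
Total nodes = 4 + 5 + 6 + 4 + 1 + 4 + 4 + 2 + 2 + 1 + 3 + 2 + 1 + 3 + 2 = 44

44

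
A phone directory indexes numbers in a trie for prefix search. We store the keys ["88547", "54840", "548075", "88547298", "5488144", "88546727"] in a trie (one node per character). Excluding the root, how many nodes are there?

24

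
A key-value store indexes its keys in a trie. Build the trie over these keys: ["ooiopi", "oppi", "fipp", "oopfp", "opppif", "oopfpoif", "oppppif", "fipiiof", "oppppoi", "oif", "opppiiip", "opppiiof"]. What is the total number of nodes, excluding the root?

Count nodes per top-level branch (shared prefixes stored once):
  'f'-branch (fipiiof, fipp): 8 nodes
  'o'-branch (oif, ooiopi, oopfp, oopfpoif, oppi, opppif, opppiiip, opppiiof, oppppif, oppppoi): 30 nodes
Sum: 38

38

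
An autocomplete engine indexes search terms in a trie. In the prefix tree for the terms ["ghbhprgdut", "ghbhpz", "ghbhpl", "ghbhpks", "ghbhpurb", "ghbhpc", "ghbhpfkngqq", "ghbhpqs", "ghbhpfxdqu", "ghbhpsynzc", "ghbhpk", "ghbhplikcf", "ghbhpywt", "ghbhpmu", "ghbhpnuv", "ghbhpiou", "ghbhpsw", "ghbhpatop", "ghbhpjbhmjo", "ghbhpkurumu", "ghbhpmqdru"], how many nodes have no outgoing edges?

19

A leaf is a node with no children — equivalently, the end of a word that is not a proper prefix of any other stored word.
Those words: "ghbhpatop", "ghbhpc", "ghbhpfkngqq", "ghbhpfxdqu", "ghbhpiou", "ghbhpjbhmjo", "ghbhpks", "ghbhpkurumu", "ghbhplikcf", "ghbhpmqdru", "ghbhpmu", "ghbhpnuv", "ghbhpqs", "ghbhprgdut", "ghbhpsw", "ghbhpsynzc", "ghbhpurb", "ghbhpywt", "ghbhpz"
Leaf count: 19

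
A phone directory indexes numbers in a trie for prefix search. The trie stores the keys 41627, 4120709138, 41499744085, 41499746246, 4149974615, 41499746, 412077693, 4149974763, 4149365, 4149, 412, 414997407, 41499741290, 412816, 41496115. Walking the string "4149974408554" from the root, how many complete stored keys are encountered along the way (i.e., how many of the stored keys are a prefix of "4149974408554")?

Walk "4149974408554" from the root; an end-of-word marker is hit whenever a stored word is a prefix of "4149974408554".
Prefixes of the query that are stored words: "4149", "41499744085"
Count: 2

2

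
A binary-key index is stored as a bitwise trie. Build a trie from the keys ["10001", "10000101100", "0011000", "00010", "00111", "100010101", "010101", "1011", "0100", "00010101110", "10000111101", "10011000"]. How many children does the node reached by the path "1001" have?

Follow the path "1001" to its node, then look at its outgoing edges.
Distinct next characters after "1001": 1.
That node has 1 child edge.

1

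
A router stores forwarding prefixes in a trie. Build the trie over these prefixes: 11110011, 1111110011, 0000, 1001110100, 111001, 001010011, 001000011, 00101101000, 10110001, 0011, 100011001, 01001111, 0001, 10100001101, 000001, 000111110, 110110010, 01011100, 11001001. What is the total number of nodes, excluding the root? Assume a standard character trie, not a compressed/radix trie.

101

Count nodes per top-level branch (shared prefixes stored once):
  '0'-branch (0000, 000001, 0001, 000111110, 001000011, 001010011, 00101101000, 0011, 01001111, 01011100): 43 nodes
  '1'-branch (100011001, 1001110100, 10100001101, 10110001, 11001001, 110110010, 111001, 11110011, 1111110011): 58 nodes
Sum: 101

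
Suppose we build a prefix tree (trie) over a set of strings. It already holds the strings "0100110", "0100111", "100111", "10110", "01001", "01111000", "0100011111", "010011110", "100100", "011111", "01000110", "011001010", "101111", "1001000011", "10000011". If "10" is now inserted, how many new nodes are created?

0

"10" is already a full path in the trie; only an end-marker is added.
No new nodes are needed: 0.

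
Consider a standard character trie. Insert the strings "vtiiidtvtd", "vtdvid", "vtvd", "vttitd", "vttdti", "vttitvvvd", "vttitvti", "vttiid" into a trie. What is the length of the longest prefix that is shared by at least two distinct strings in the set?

6

Equivalently: take the maximum, over all pairs, of their longest common prefix length.
e.g. "vttitvti" and "vttitvvvd" share the prefix "vttitv" of length 6; no pair shares a longer one.
Longest shared-prefix length: 6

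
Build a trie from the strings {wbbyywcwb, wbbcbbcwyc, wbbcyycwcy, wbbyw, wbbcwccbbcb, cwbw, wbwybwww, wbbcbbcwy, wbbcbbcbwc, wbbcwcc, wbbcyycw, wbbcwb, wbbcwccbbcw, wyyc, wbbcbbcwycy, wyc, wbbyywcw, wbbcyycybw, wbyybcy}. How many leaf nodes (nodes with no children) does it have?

Leaves are exactly the stored words that no other stored word extends.
Those words: "cwbw", "wbbcbbcbwc", "wbbcbbcwycy", "wbbcwb", "wbbcwccbbcb", "wbbcwccbbcw", "wbbcyycwcy", "wbbcyycybw", "wbbyw", "wbbyywcwb", "wbwybwww", "wbyybcy", "wyc", "wyyc"
Leaf count: 14

14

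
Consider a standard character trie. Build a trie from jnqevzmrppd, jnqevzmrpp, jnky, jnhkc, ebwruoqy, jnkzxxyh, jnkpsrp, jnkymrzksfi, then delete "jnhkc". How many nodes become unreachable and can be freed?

After clearing the end-marker at "jnhkc", prune upward until reaching a node still needed by another word.
The suffix "hkc" (3 nodes) is used only by "jnhkc"; the node for "jn" still has the child "q", so pruning stops there.
Nodes removed: 3

3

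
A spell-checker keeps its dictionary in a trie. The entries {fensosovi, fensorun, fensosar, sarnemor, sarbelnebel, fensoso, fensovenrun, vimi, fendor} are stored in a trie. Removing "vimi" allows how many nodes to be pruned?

A node on "vimi"'s path can go only if nothing else ends at it or branches off below it.
No other word shares any prefix with "vimi", so all 4 of its nodes go.
Nodes removed: 4

4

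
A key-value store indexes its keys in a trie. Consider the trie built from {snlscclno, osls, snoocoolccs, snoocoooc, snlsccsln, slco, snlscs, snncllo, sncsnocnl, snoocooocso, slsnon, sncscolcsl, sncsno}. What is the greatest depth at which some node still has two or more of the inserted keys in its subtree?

Equivalently: take the maximum, over all pairs, of their longest common prefix length.
"snoocoooc" and "snoocooocso" agree on "snoocoooc" (9 characters) before diverging; nothing deeper is shared.
Longest shared-prefix length: 9

9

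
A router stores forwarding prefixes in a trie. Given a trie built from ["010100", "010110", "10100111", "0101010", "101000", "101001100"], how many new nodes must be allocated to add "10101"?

Walking "10101" from the root, the first 4 characters ("1010") follow existing edges; "1" is the first miss.
Each of the 1 remaining characters creates one node.

1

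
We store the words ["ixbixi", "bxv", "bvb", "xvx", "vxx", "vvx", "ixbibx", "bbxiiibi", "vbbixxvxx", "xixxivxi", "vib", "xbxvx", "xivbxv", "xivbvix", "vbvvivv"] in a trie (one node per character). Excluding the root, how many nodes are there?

Trace insertions, counting only characters that open a new branch:
  "ixbixi" → 6 new (i, x, b, i, x, i)
  "bxv" → 3 new (b, x, v)
  "bvb" → prefix "b" already present; 2 new (v, b)
  "xvx" → 3 new (x, v, x)
  "vxx" → 3 new (v, x, x)
  "vvx" → prefix "v" already present; 2 new (v, x)
  "ixbibx" → prefix "ixbi" already present; 2 new (b, x)
  "bbxiiibi" → prefix "b" already present; 7 new (b, x, i, i, i, b, i)
  "vbbixxvxx" → prefix "v" already present; 8 new (b, b, i, x, x, v, x, x)
  "xixxivxi" → prefix "x" already present; 7 new (i, x, x, i, v, x, i)
  "vib" → prefix "v" already present; 2 new (i, b)
  "xbxvx" → prefix "x" already present; 4 new (b, x, v, x)
  "xivbxv" → prefix "xi" already present; 4 new (v, b, x, v)
  "xivbvix" → prefix "xivb" already present; 3 new (v, i, x)
  "vbvvivv" → prefix "vb" already present; 5 new (v, v, i, v, v)
Total nodes = 6 + 3 + 2 + 3 + 3 + 2 + 2 + 7 + 8 + 7 + 2 + 4 + 4 + 3 + 5 = 61

61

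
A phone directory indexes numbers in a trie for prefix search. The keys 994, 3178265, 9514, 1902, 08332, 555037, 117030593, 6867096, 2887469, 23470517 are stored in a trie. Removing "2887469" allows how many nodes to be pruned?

6

After clearing the end-marker at "2887469", prune upward until reaching a node still needed by another word.
The suffix "887469" (6 nodes) is used only by "2887469"; the node for "2" still has the child "3", so pruning stops there.
Nodes removed: 6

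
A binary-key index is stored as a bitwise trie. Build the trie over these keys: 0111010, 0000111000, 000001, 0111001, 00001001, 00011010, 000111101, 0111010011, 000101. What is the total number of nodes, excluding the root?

37

Trace insertions, counting only characters that open a new branch:
  "0111010" → 7 new (0, 1, 1, 1, 0, 1, 0)
  "0000111000" → prefix "0" already present; 9 new (0, 0, 0, 1, 1, 1, 0, 0, 0)
  "000001" → prefix "0000" already present; 2 new (0, 1)
  "0111001" → prefix "01110" already present; 2 new (0, 1)
  "00001001" → prefix "00001" already present; 3 new (0, 0, 1)
  "00011010" → prefix "000" already present; 5 new (1, 1, 0, 1, 0)
  "000111101" → prefix "00011" already present; 4 new (1, 1, 0, 1)
  "0111010011" → prefix "0111010" already present; 3 new (0, 1, 1)
  "000101" → prefix "0001" already present; 2 new (0, 1)
Total nodes = 7 + 9 + 2 + 2 + 3 + 5 + 4 + 3 + 2 = 37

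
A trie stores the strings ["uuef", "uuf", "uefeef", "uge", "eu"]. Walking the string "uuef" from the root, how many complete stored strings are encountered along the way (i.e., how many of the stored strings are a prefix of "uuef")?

1

Check each prefix of "uuef" against the stored set — each match is an end-marker on the path.
Prefixes of the query that are stored words: "uuef"
Count: 1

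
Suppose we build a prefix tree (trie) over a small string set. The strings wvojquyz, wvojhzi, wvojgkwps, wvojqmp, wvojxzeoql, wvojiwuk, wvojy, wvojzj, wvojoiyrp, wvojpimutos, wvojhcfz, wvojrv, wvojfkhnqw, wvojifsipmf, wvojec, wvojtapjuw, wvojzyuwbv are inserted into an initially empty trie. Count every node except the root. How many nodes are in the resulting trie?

73

For each word, the new-node count is its length minus the longest prefix already in the trie:
  "wvojquyz" → 8 new (w, v, o, j, q, u, y, z)
  "wvojhzi" → prefix "wvoj" already present; 3 new (h, z, i)
  "wvojgkwps" → prefix "wvoj" already present; 5 new (g, k, w, p, s)
  "wvojqmp" → prefix "wvojq" already present; 2 new (m, p)
  "wvojxzeoql" → prefix "wvoj" already present; 6 new (x, z, e, o, q, l)
  "wvojiwuk" → prefix "wvoj" already present; 4 new (i, w, u, k)
  "wvojy" → prefix "wvoj" already present; 1 new (y)
  "wvojzj" → prefix "wvoj" already present; 2 new (z, j)
  "wvojoiyrp" → prefix "wvoj" already present; 5 new (o, i, y, r, p)
  "wvojpimutos" → prefix "wvoj" already present; 7 new (p, i, m, u, t, o, s)
  "wvojhcfz" → prefix "wvojh" already present; 3 new (c, f, z)
  "wvojrv" → prefix "wvoj" already present; 2 new (r, v)
  "wvojfkhnqw" → prefix "wvoj" already present; 6 new (f, k, h, n, q, w)
  "wvojifsipmf" → prefix "wvoji" already present; 6 new (f, s, i, p, m, f)
  "wvojec" → prefix "wvoj" already present; 2 new (e, c)
  "wvojtapjuw" → prefix "wvoj" already present; 6 new (t, a, p, j, u, w)
  "wvojzyuwbv" → prefix "wvojz" already present; 5 new (y, u, w, b, v)
Total nodes = 8 + 3 + 5 + 2 + 6 + 4 + 1 + 2 + 5 + 7 + 3 + 2 + 6 + 6 + 2 + 6 + 5 = 73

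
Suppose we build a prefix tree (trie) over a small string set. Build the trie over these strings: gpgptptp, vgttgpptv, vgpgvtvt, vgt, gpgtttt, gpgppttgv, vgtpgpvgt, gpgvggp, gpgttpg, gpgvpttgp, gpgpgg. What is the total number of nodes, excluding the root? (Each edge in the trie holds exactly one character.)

51

For each word, the new-node count is its length minus the longest prefix already in the trie:
  "gpgptptp" → 8 new (g, p, g, p, t, p, t, p)
  "vgttgpptv" → 9 new (v, g, t, t, g, p, p, t, v)
  "vgpgvtvt" → prefix "vg" already present; 6 new (p, g, v, t, v, t)
  "vgt" → prefix "vgt" already present; 0 new (none)
  "gpgtttt" → prefix "gpg" already present; 4 new (t, t, t, t)
  "gpgppttgv" → prefix "gpgp" already present; 5 new (p, t, t, g, v)
  "vgtpgpvgt" → prefix "vgt" already present; 6 new (p, g, p, v, g, t)
  "gpgvggp" → prefix "gpg" already present; 4 new (v, g, g, p)
  "gpgttpg" → prefix "gpgtt" already present; 2 new (p, g)
  "gpgvpttgp" → prefix "gpgv" already present; 5 new (p, t, t, g, p)
  "gpgpgg" → prefix "gpgp" already present; 2 new (g, g)
Total nodes = 8 + 9 + 6 + 0 + 4 + 5 + 6 + 4 + 2 + 5 + 2 = 51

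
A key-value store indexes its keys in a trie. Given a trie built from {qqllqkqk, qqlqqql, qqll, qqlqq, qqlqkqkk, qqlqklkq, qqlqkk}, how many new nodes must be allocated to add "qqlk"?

"qql" is already a path in the trie; the remaining "k" must be added.
Each of the 1 remaining characters creates one node.

1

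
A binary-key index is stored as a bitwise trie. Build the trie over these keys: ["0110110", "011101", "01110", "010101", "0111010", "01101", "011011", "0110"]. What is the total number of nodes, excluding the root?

Trie structure (* marks end of a word):
(root)
└─ 0
   └─ 1
      ├─ 0
      │  └─ 1
      │     └─ 0
      │        └─ 1 *
      └─ 1
         ├─ 0 *
         │  └─ 1 *
         │     └─ 1 *
         │        └─ 0 *
         └─ 1
            └─ 0 *
               └─ 1 *
                  └─ 0 *
Counting every labelled node above: 15.

15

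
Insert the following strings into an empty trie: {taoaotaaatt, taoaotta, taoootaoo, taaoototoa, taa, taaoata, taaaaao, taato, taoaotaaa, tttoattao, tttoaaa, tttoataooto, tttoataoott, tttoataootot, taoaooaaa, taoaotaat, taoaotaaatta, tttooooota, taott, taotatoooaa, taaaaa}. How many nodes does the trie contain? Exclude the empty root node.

74

For each word, the new-node count is its length minus the longest prefix already in the trie:
  "taoaotaaatt" → 11 new (t, a, o, a, o, t, a, a, a, t, t)
  "taoaotta" → prefix "taoaot" already present; 2 new (t, a)
  "taoootaoo" → prefix "tao" already present; 6 new (o, o, t, a, o, o)
  "taaoototoa" → prefix "ta" already present; 8 new (a, o, o, t, o, t, o, a)
  "taa" → prefix "taa" already present; 0 new (none)
  "taaoata" → prefix "taao" already present; 3 new (a, t, a)
  "taaaaao" → prefix "taa" already present; 4 new (a, a, a, o)
  "taato" → prefix "taa" already present; 2 new (t, o)
  "taoaotaaa" → prefix "taoaotaaa" already present; 0 new (none)
  "tttoattao" → prefix "t" already present; 8 new (t, t, o, a, t, t, a, o)
  "tttoaaa" → prefix "tttoa" already present; 2 new (a, a)
  "tttoataooto" → prefix "tttoat" already present; 5 new (a, o, o, t, o)
  "tttoataoott" → prefix "tttoataoot" already present; 1 new (t)
  "tttoataootot" → prefix "tttoataooto" already present; 1 new (t)
  "taoaooaaa" → prefix "taoao" already present; 4 new (o, a, a, a)
  "taoaotaat" → prefix "taoaotaa" already present; 1 new (t)
  "taoaotaaatta" → prefix "taoaotaaatt" already present; 1 new (a)
  "tttooooota" → prefix "ttto" already present; 6 new (o, o, o, o, t, a)
  "taott" → prefix "tao" already present; 2 new (t, t)
  "taotatoooaa" → prefix "taot" already present; 7 new (a, t, o, o, o, a, a)
  "taaaaa" → prefix "taaaaa" already present; 0 new (none)
Total nodes = 11 + 2 + 6 + 8 + 0 + 3 + 4 + 2 + 0 + 8 + 2 + 5 + 1 + 1 + 4 + 1 + 1 + 6 + 2 + 7 + 0 = 74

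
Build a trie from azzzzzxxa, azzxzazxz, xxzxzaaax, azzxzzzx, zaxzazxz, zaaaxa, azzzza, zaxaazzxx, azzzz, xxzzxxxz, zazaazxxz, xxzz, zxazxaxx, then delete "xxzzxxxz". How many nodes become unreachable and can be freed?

4

Walk "xxzzxxxz" from the leaf back toward the root, removing each node that no remaining word uses.
The suffix "xxxz" (4 nodes) is used only by "xxzzxxxz"; "xxzz" is itself a stored word, so pruning stops there.
Nodes removed: 4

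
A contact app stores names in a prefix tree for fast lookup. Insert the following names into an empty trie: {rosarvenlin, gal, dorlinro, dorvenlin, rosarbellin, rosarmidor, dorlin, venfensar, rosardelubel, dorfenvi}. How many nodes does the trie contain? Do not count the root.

60

Trace insertions, counting only characters that open a new branch:
  "rosarvenlin" → 11 new (r, o, s, a, r, v, e, n, l, i, n)
  "gal" → 3 new (g, a, l)
  "dorlinro" → 8 new (d, o, r, l, i, n, r, o)
  "dorvenlin" → prefix "dor" already present; 6 new (v, e, n, l, i, n)
  "rosarbellin" → prefix "rosar" already present; 6 new (b, e, l, l, i, n)
  "rosarmidor" → prefix "rosar" already present; 5 new (m, i, d, o, r)
  "dorlin" → prefix "dorlin" already present; 0 new (none)
  "venfensar" → 9 new (v, e, n, f, e, n, s, a, r)
  "rosardelubel" → prefix "rosar" already present; 7 new (d, e, l, u, b, e, l)
  "dorfenvi" → prefix "dor" already present; 5 new (f, e, n, v, i)
Total nodes = 11 + 3 + 8 + 6 + 6 + 5 + 0 + 9 + 7 + 5 = 60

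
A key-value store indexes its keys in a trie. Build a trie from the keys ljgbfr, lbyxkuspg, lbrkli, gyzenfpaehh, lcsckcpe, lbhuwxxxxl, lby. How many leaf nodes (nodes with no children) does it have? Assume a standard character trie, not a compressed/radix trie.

6

Leaves are exactly the stored words that no other stored word extends.
Those words: "gyzenfpaehh", "lbhuwxxxxl", "lbrkli", "lbyxkuspg", "lcsckcpe", "ljgbfr"
Leaf count: 6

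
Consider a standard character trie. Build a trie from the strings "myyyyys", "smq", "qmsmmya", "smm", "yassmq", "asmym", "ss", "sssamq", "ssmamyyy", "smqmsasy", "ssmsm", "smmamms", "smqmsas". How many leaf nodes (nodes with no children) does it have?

A leaf is a node with no children — equivalently, the end of a word that is not a proper prefix of any other stored word.
Those words: "asmym", "myyyyys", "qmsmmya", "smmamms", "smqmsasy", "ssmamyyy", "ssmsm", "sssamq", "yassmq"
Leaf count: 9

9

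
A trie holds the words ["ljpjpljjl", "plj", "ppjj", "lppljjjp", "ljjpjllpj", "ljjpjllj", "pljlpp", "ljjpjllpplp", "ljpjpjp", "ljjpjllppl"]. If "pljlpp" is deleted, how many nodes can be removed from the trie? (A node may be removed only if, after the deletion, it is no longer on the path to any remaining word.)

A node on "pljlpp"'s path can go only if nothing else ends at it or branches off below it.
The suffix "lpp" (3 nodes) is used only by "pljlpp"; "plj" is itself a stored word, so pruning stops there.
Nodes removed: 3

3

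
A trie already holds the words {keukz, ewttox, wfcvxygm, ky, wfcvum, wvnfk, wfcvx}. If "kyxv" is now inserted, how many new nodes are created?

2

"ky" is already a path in the trie; the remaining "xv" must be added.
So 4 − 2 = 2 new nodes.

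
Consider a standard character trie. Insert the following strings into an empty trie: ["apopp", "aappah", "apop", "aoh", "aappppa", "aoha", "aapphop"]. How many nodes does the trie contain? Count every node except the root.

Count nodes per top-level branch (shared prefixes stored once):
  'a'-branch (aappah, aapphop, aappppa, aoh, aoha, apop, apopp): 19 nodes
Sum: 19

19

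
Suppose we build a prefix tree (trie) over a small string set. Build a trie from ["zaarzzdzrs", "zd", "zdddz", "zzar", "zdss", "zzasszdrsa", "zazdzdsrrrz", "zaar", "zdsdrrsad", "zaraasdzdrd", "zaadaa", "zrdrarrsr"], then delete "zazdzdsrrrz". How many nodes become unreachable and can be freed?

A node on "zazdzdsrrrz"'s path can go only if nothing else ends at it or branches off below it.
The suffix "zdzdsrrrz" (9 nodes) is used only by "zazdzdsrrrz"; the node for "za" still has the child "a", so pruning stops there.
Nodes removed: 9

9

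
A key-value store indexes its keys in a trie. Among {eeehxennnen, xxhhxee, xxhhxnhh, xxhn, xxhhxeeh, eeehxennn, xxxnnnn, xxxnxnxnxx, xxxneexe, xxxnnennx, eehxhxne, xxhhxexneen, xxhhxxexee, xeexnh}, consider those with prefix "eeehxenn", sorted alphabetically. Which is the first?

Words with prefix "eeehxenn", in lexicographic order: "eeehxennn", "eeehxennnen"
Position 1: eeehxennn

eeehxennn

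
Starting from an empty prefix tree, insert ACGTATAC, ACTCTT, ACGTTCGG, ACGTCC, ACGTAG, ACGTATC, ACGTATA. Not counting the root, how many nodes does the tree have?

20

Insert word by word; a character creates a node only if that edge doesn't already exist:
  "ACGTATAC" → 8 new (A, C, G, T, A, T, A, C)
  "ACTCTT" → prefix "AC" already present; 4 new (T, C, T, T)
  "ACGTTCGG" → prefix "ACGT" already present; 4 new (T, C, G, G)
  "ACGTCC" → prefix "ACGT" already present; 2 new (C, C)
  "ACGTAG" → prefix "ACGTA" already present; 1 new (G)
  "ACGTATC" → prefix "ACGTAT" already present; 1 new (C)
  "ACGTATA" → prefix "ACGTATA" already present; 0 new (none)
Total nodes = 8 + 4 + 4 + 2 + 1 + 1 + 0 = 20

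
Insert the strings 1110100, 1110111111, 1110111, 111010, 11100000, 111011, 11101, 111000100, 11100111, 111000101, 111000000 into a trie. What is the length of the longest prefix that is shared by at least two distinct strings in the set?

The deepest shared node is where two words last agree before diverging.
e.g. "11100000" and "111000000" share the prefix "11100000" of length 8; no pair shares a longer one.
Longest shared-prefix length: 8

8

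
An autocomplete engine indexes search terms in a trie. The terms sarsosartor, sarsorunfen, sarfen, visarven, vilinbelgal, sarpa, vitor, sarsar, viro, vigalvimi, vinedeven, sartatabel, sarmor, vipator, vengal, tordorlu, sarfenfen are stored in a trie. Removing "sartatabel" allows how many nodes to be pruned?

7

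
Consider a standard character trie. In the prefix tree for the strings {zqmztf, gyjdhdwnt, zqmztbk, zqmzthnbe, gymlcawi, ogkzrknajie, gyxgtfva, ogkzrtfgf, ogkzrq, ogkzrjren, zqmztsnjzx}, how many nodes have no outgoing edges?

11

Leaves are exactly the stored words that no other stored word extends.
Those words: "gyjdhdwnt", "gymlcawi", "gyxgtfva", "ogkzrjren", "ogkzrknajie", "ogkzrq", "ogkzrtfgf", "zqmztbk", "zqmztf", "zqmzthnbe", "zqmztsnjzx"
Leaf count: 11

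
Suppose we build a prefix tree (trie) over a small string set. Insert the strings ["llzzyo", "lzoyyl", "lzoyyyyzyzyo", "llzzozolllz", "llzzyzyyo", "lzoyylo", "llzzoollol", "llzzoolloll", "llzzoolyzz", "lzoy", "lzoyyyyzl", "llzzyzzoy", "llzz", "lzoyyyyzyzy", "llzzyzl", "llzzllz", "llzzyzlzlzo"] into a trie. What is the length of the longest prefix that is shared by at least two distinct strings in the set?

11

Equivalently: take the maximum, over all pairs, of their longest common prefix length.
e.g. "lzoyyyyzyzy" and "lzoyyyyzyzyo" share the prefix "lzoyyyyzyzy" of length 11; no pair shares a longer one.
Longest shared-prefix length: 11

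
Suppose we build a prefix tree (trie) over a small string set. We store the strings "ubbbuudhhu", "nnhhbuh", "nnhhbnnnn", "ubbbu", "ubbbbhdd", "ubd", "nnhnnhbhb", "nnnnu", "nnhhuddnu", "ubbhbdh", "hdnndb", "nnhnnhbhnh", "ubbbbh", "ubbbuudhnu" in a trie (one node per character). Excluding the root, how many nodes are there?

54

Trace insertions, counting only characters that open a new branch:
  "ubbbuudhhu" → 10 new (u, b, b, b, u, u, d, h, h, u)
  "nnhhbuh" → 7 new (n, n, h, h, b, u, h)
  "nnhhbnnnn" → prefix "nnhhb" already present; 4 new (n, n, n, n)
  "ubbbu" → prefix "ubbbu" already present; 0 new (none)
  "ubbbbhdd" → prefix "ubbb" already present; 4 new (b, h, d, d)
  "ubd" → prefix "ub" already present; 1 new (d)
  "nnhnnhbhb" → prefix "nnh" already present; 6 new (n, n, h, b, h, b)
  "nnnnu" → prefix "nn" already present; 3 new (n, n, u)
  "nnhhuddnu" → prefix "nnhh" already present; 5 new (u, d, d, n, u)
  "ubbhbdh" → prefix "ubb" already present; 4 new (h, b, d, h)
  "hdnndb" → 6 new (h, d, n, n, d, b)
  "nnhnnhbhnh" → prefix "nnhnnhbh" already present; 2 new (n, h)
  "ubbbbh" → prefix "ubbbbh" already present; 0 new (none)
  "ubbbuudhnu" → prefix "ubbbuudh" already present; 2 new (n, u)
Total nodes = 10 + 7 + 4 + 0 + 4 + 1 + 6 + 3 + 5 + 4 + 6 + 2 + 0 + 2 = 54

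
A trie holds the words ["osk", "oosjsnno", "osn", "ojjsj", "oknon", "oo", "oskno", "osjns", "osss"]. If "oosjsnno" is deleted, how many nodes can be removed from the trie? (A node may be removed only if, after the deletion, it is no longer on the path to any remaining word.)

A node on "oosjsnno"'s path can go only if nothing else ends at it or branches off below it.
The suffix "sjsnno" (6 nodes) is used only by "oosjsnno"; "oo" is itself a stored word, so pruning stops there.
Nodes removed: 6

6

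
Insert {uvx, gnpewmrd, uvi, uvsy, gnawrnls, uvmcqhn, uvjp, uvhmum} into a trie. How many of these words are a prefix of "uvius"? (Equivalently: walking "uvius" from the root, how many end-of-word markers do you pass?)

1

Check each prefix of "uvius" against the stored set — each match is an end-marker on the path.
Prefixes of the query that are stored words: "uvi"
Count: 1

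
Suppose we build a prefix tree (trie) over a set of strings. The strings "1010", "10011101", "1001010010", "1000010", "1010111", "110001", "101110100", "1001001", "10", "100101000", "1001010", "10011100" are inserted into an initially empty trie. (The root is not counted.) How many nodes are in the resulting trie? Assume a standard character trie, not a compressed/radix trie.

38

Trace insertions, counting only characters that open a new branch:
  "1010" → 4 new (1, 0, 1, 0)
  "10011101" → prefix "10" already present; 6 new (0, 1, 1, 1, 0, 1)
  "1001010010" → prefix "1001" already present; 6 new (0, 1, 0, 0, 1, 0)
  "1000010" → prefix "100" already present; 4 new (0, 0, 1, 0)
  "1010111" → prefix "1010" already present; 3 new (1, 1, 1)
  "110001" → prefix "1" already present; 5 new (1, 0, 0, 0, 1)
  "101110100" → prefix "101" already present; 6 new (1, 1, 0, 1, 0, 0)
  "1001001" → prefix "10010" already present; 2 new (0, 1)
  "10" → prefix "10" already present; 0 new (none)
  "100101000" → prefix "10010100" already present; 1 new (0)
  "1001010" → prefix "1001010" already present; 0 new (none)
  "10011100" → prefix "1001110" already present; 1 new (0)
Total nodes = 4 + 6 + 6 + 4 + 3 + 5 + 6 + 2 + 0 + 1 + 0 + 1 = 38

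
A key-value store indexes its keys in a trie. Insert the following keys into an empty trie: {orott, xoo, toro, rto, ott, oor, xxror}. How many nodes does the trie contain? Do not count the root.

23

Count nodes per top-level branch (shared prefixes stored once):
  'o'-branch (oor, orott, ott): 9 nodes
  'r'-branch (rto): 3 nodes
  't'-branch (toro): 4 nodes
  'x'-branch (xoo, xxror): 7 nodes
Sum: 23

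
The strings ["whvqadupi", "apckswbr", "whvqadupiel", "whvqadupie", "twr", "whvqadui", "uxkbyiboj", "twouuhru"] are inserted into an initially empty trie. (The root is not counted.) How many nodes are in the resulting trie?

Insert word by word; a character creates a node only if that edge doesn't already exist:
  "whvqadupi" → 9 new (w, h, v, q, a, d, u, p, i)
  "apckswbr" → 8 new (a, p, c, k, s, w, b, r)
  "whvqadupiel" → prefix "whvqadupi" already present; 2 new (e, l)
  "whvqadupie" → prefix "whvqadupie" already present; 0 new (none)
  "twr" → 3 new (t, w, r)
  "whvqadui" → prefix "whvqadu" already present; 1 new (i)
  "uxkbyiboj" → 9 new (u, x, k, b, y, i, b, o, j)
  "twouuhru" → prefix "tw" already present; 6 new (o, u, u, h, r, u)
Total nodes = 9 + 8 + 2 + 0 + 3 + 1 + 9 + 6 = 38

38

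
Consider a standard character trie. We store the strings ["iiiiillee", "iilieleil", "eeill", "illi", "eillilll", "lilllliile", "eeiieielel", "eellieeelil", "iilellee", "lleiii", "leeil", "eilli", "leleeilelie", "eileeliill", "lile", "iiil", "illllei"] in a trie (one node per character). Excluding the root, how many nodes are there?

Trace insertions, counting only characters that open a new branch:
  "iiiiillee" → 9 new (i, i, i, i, i, l, l, e, e)
  "iilieleil" → prefix "ii" already present; 7 new (l, i, e, l, e, i, l)
  "eeill" → 5 new (e, e, i, l, l)
  "illi" → prefix "i" already present; 3 new (l, l, i)
  "eillilll" → prefix "e" already present; 7 new (i, l, l, i, l, l, l)
  "lilllliile" → 10 new (l, i, l, l, l, l, i, i, l, e)
  "eeiieielel" → prefix "eei" already present; 7 new (i, e, i, e, l, e, l)
  "eellieeelil" → prefix "ee" already present; 9 new (l, l, i, e, e, e, l, i, l)
  "iilellee" → prefix "iil" already present; 5 new (e, l, l, e, e)
  "lleiii" → prefix "l" already present; 5 new (l, e, i, i, i)
  "leeil" → prefix "l" already present; 4 new (e, e, i, l)
  "eilli" → prefix "eilli" already present; 0 new (none)
  "leleeilelie" → prefix "le" already present; 9 new (l, e, e, i, l, e, l, i, e)
  "eileeliill" → prefix "eil" already present; 7 new (e, e, l, i, i, l, l)
  "lile" → prefix "lil" already present; 1 new (e)
  "iiil" → prefix "iii" already present; 1 new (l)
  "illllei" → prefix "ill" already present; 4 new (l, l, e, i)
Total nodes = 9 + 7 + 5 + 3 + 7 + 10 + 7 + 9 + 5 + 5 + 4 + 0 + 9 + 7 + 1 + 1 + 4 = 93

93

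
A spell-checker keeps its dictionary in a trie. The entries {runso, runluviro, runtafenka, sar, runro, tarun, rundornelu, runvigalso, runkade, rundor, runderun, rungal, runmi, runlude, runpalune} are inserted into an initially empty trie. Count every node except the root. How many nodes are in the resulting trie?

63

Insert word by word; a character creates a node only if that edge doesn't already exist:
  "runso" → 5 new (r, u, n, s, o)
  "runluviro" → prefix "run" already present; 6 new (l, u, v, i, r, o)
  "runtafenka" → prefix "run" already present; 7 new (t, a, f, e, n, k, a)
  "sar" → 3 new (s, a, r)
  "runro" → prefix "run" already present; 2 new (r, o)
  "tarun" → 5 new (t, a, r, u, n)
  "rundornelu" → prefix "run" already present; 7 new (d, o, r, n, e, l, u)
  "runvigalso" → prefix "run" already present; 7 new (v, i, g, a, l, s, o)
  "runkade" → prefix "run" already present; 4 new (k, a, d, e)
  "rundor" → prefix "rundor" already present; 0 new (none)
  "runderun" → prefix "rund" already present; 4 new (e, r, u, n)
  "rungal" → prefix "run" already present; 3 new (g, a, l)
  "runmi" → prefix "run" already present; 2 new (m, i)
  "runlude" → prefix "runlu" already present; 2 new (d, e)
  "runpalune" → prefix "run" already present; 6 new (p, a, l, u, n, e)
Total nodes = 5 + 6 + 7 + 3 + 2 + 5 + 7 + 7 + 4 + 0 + 4 + 3 + 2 + 2 + 6 = 63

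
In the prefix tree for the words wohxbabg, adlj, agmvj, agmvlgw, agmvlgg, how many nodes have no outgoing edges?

5

A leaf is a node with no children — equivalently, the end of a word that is not a proper prefix of any other stored word.
Those words: "adlj", "agmvj", "agmvlgg", "agmvlgw", "wohxbabg"
Leaf count: 5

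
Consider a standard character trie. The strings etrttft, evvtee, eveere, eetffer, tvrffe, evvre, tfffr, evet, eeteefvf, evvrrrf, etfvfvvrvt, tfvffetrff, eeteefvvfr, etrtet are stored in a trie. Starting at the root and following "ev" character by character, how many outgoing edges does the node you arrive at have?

2

Follow the path "ev" to its node, then look at its outgoing edges.
Distinct next characters after "ev": e, v.
That node has 2 child edges.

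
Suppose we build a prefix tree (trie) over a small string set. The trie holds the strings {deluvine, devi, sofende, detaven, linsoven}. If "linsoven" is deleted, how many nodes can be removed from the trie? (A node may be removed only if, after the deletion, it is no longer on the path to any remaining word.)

Walk "linsoven" from the leaf back toward the root, removing each node that no remaining word uses.
No other word shares any prefix with "linsoven", so all 8 of its nodes go.
Nodes removed: 8

8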